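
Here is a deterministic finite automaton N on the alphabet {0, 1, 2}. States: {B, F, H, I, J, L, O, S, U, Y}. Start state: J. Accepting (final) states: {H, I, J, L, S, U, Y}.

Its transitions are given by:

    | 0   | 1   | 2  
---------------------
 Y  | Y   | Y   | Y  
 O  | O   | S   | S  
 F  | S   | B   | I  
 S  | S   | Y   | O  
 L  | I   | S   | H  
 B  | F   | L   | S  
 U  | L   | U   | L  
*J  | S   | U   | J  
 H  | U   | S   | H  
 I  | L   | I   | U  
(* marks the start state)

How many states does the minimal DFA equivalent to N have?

8

States {B,F} cannot be reached from the start state, so discard them.
Start with accepting vs non-accepting: {H,I,J,L,S,U,Y} | {O}.
On input 2, block {H,I,J,L,S,U,Y} splits into {H,I,J,L,U,Y} and {S}.
On input 0, block {H,I,J,L,U,Y} splits into {H,I,L,U,Y} and {J}.
Split {H,I,L,U,Y} by δ(·,1) → {I,U,Y} and {H,L}.
On input 0, block {I,U,Y} splits into {I,U} and {Y}.
Split {I,U} by δ(·,2) → {U} and {I}.
On input 0, block {H,L} splits into {H} and {L}.
No further refinement is possible. Final partition (8 blocks): {U} | {O} | {S} | {J} | {H} | {Y} | {I} | {L}.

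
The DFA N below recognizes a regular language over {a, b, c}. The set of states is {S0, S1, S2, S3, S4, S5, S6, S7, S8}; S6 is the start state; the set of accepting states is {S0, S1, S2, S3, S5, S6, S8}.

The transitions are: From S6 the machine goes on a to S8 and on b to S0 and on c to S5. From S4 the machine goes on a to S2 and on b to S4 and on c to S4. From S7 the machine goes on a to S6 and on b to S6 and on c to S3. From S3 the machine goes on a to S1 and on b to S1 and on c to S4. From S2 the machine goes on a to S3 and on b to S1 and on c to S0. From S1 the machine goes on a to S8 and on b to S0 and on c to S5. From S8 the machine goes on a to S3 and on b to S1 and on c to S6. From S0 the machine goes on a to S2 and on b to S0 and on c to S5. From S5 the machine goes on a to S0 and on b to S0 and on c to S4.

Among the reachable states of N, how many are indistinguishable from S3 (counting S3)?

2

Reachable states from the start: {S0,S1,S2,S3,S4,S5,S6,S8}. Unreachable: {S7} — drop them.
P0 = {S0,S1,S2,S3,S5,S6,S8} | {S4}.
On input c, block {S0,S1,S2,S3,S5,S6,S8} splits into {S0,S1,S2,S6,S8} and {S3,S5}.
On input a, block {S0,S1,S2,S6,S8} splits into {S0,S1,S6} and {S2,S8}.
Stable partition: {S0,S1,S6} | {S4} | {S3,S5} | {S2,S8} — 4 equivalence classes.
The equivalence class containing S3 is {S3,S5}, of size 2.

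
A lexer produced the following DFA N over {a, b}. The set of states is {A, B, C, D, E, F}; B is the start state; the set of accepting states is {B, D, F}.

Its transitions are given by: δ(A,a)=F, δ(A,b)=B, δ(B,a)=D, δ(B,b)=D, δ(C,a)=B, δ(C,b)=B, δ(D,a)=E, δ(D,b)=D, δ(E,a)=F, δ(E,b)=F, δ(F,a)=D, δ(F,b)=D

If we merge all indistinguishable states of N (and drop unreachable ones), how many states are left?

3

States {A,C} cannot be reached from the start state, so discard them.
Initial partition by acceptance: {B,D,F} | {E}.
On input a, block {B,D,F} splits into {B,F} and {D}.
No further refinement is possible. Final partition (3 blocks): {B,F} | {E} | {D}.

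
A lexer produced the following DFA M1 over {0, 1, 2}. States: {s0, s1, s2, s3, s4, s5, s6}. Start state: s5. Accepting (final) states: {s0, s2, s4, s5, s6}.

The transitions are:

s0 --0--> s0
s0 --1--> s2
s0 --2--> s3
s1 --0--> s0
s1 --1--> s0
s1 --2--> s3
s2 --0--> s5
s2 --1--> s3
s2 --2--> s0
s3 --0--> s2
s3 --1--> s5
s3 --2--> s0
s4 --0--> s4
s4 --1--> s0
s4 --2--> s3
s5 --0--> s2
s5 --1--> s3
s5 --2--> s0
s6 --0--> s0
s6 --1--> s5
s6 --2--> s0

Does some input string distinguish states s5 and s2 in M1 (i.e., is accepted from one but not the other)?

States {s1,s4,s6} cannot be reached from the start state, so discard them.
Initial partition by acceptance: {s0,s2,s5} | {s3}.
On input 1, block {s0,s2,s5} splits into {s2,s5} and {s0}.
No further refinement is possible. Final partition (3 blocks): {s2,s5} | {s3} | {s0}.
s5 and s2 lie in the same block of the stable partition, so they are equivalent — no string distinguishes them.

No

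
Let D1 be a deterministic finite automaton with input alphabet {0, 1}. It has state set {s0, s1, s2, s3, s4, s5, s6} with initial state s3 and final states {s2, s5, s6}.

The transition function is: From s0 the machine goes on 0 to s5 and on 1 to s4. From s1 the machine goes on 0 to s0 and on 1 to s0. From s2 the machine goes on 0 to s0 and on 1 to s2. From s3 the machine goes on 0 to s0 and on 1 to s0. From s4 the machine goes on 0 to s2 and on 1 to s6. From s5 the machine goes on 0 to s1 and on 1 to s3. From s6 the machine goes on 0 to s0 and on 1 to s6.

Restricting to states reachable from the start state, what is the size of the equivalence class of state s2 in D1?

All states are reachable from the start state.
Start with accepting vs non-accepting: {s2,s5,s6} | {s0,s1,s3,s4}.
Refine {s2,s5,s6} on symbol 1: members go to different blocks, giving {s2,s6} and {s5}.
Split {s0,s1,s3,s4} by δ(·,0) → {s1,s3} and {s0} and {s4}.
No further refinement is possible. Final partition (5 blocks): {s2,s6} | {s1,s3} | {s5} | {s0} | {s4}.
State s2 belongs to the block {s2,s6}, which has 2 states.

2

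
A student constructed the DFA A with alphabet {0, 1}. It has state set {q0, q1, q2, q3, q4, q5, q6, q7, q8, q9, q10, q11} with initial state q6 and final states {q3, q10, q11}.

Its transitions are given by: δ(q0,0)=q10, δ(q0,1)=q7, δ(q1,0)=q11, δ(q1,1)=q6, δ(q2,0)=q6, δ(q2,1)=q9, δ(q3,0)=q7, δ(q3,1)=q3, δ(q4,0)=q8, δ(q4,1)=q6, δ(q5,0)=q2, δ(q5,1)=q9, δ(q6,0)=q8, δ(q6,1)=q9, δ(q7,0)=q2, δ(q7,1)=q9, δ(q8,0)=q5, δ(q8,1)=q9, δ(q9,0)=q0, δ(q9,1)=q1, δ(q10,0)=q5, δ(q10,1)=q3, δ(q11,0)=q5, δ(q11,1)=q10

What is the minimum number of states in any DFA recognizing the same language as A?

4

States {q4} cannot be reached from the start state, so discard them.
Initial partition by acceptance: {q3,q10,q11} | {q0,q1,q2,q5,q6,q7,q8,q9}.
On input 0, block {q0,q1,q2,q5,q6,q7,q8,q9} splits into {q2,q5,q6,q7,q8,q9} and {q0,q1}.
On input 0, block {q2,q5,q6,q7,q8,q9} splits into {q2,q5,q6,q7,q8} and {q9}.
The partition is now stable with 4 blocks: {q3,q10,q11} | {q2,q5,q6,q7,q8} | {q0,q1} | {q9}.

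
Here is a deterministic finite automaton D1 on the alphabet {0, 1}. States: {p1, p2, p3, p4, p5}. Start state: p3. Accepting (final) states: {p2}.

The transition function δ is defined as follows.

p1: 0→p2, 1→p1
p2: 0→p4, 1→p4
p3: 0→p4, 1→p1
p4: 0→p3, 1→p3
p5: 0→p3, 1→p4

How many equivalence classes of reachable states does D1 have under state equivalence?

4

First remove the unreachable states {p5}; 4 states remain.
Start with accepting vs non-accepting: {p2} | {p1,p3,p4}.
Split {p1,p3,p4} by δ(·,0) → {p3,p4} and {p1}.
Split {p3,p4} by δ(·,1) → {p3} and {p4}.
Stable partition: {p2} | {p3} | {p1} | {p4} — 4 equivalence classes.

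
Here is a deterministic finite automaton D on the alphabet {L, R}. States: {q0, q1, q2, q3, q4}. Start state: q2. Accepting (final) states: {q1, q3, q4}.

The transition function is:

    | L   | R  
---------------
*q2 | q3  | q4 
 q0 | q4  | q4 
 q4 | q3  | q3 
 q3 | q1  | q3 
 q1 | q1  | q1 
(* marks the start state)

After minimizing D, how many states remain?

2

First remove the unreachable states {q0}; 4 states remain.
P0 = {q1,q3,q4} | {q2}.
No further refinement is possible. Final partition (2 blocks): {q1,q3,q4} | {q2}.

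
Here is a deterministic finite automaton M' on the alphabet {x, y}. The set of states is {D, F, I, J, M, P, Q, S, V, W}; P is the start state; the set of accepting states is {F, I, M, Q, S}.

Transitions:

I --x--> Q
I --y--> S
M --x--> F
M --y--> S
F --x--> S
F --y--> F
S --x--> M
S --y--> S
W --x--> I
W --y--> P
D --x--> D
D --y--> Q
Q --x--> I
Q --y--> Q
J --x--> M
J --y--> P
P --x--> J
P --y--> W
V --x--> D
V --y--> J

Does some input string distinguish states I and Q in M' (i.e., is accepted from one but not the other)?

Reachable states from the start: {F,I,J,M,P,Q,S,W}. Unreachable: {D,V} — drop them.
Start with accepting vs non-accepting: {F,I,M,Q,S} | {J,P,W}.
On input x, block {J,P,W} splits into {J,W} and {P}.
The partition is now stable with 3 blocks: {F,I,M,Q,S} | {J,W} | {P}.
I and Q lie in the same block of the stable partition, so they are equivalent — no string distinguishes them.

No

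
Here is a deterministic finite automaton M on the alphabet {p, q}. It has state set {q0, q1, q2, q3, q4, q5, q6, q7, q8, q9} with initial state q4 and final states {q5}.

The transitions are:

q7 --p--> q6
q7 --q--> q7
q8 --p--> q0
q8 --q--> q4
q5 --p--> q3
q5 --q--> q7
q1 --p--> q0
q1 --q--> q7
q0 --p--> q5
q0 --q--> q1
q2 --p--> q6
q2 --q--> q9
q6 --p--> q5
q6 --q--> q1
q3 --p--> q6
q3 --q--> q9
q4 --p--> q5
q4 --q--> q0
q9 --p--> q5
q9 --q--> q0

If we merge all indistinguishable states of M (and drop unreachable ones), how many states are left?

Reachable states from the start: {q0,q1,q3,q4,q5,q6,q7,q9}. Unreachable: {q2,q8} — drop them.
P0 = {q5} | {q0,q1,q3,q4,q6,q7,q9}.
Split {q0,q1,q3,q4,q6,q7,q9} by δ(·,p) → {q0,q4,q6,q9} and {q1,q3,q7}.
On input q, block {q0,q4,q6,q9} splits into {q0,q6} and {q4,q9}.
Split {q1,q3,q7} by δ(·,q) → {q1,q7} and {q3}.
No further refinement is possible. Final partition (5 blocks): {q5} | {q0,q6} | {q1,q7} | {q4,q9} | {q3}.

5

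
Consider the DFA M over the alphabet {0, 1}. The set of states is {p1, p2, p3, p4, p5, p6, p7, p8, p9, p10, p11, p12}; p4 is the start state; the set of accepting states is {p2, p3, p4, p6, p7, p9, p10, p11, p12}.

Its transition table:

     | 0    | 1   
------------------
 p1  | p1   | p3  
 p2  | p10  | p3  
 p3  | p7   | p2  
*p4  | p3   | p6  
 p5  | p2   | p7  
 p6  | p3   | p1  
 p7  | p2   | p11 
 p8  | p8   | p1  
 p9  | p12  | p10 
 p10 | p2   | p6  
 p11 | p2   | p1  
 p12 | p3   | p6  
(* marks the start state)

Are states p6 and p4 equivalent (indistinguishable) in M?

No

States {p5,p8,p9,p12} cannot be reached from the start state, so discard them.
Initial partition by acceptance: {p2,p3,p4,p6,p7,p10,p11} | {p1}.
Split {p2,p3,p4,p6,p7,p10,p11} by δ(·,1) → {p2,p3,p4,p7,p10} and {p6,p11}.
On input 1, block {p2,p3,p4,p7,p10} splits into {p4,p7,p10} and {p2,p3}.
No further refinement is possible. Final partition (4 blocks): {p4,p7,p10} | {p1} | {p6,p11} | {p2,p3}.
p6 and p4 end up in different blocks, so they are distinguishable. For instance, the string '1' is accepted from only p4.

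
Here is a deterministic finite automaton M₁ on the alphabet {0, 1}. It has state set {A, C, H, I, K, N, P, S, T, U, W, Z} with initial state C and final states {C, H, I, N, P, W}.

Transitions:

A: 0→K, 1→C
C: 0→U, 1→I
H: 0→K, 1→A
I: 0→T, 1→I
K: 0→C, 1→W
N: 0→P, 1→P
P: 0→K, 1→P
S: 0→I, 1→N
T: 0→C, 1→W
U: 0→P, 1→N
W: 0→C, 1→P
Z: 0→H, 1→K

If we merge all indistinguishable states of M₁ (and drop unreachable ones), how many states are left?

Reachable states from the start: {C,I,K,N,P,T,U,W}. Unreachable: {A,H,S,Z} — drop them.
Initial partition by acceptance: {C,I,N,P,W} | {K,T,U}.
Refine {C,I,N,P,W} on symbol 0: members go to different blocks, giving {C,I,P} and {N,W}.
No further refinement is possible. Final partition (3 blocks): {C,I,P} | {K,T,U} | {N,W}.

3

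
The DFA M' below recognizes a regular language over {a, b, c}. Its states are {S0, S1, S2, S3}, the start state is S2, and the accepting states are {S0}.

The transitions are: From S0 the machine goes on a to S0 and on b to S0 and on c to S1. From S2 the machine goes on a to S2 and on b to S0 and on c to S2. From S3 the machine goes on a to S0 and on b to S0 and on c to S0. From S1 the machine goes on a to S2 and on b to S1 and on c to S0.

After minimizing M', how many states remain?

3

Reachable states from the start: {S0,S1,S2}. Unreachable: {S3} — drop them.
P0 = {S0} | {S1,S2}.
On input b, block {S1,S2} splits into {S1} and {S2}.
Stable partition: {S0} | {S1} | {S2} — 3 equivalence classes.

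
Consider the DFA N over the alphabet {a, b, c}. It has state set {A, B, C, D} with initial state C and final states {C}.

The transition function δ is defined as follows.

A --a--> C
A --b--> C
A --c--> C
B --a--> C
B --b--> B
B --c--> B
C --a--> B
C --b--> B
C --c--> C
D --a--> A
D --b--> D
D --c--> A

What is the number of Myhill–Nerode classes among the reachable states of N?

2

First remove the unreachable states {A,D}; 2 states remain.
P0 = {C} | {B}.
Stable partition: {C} | {B} — 2 equivalence classes.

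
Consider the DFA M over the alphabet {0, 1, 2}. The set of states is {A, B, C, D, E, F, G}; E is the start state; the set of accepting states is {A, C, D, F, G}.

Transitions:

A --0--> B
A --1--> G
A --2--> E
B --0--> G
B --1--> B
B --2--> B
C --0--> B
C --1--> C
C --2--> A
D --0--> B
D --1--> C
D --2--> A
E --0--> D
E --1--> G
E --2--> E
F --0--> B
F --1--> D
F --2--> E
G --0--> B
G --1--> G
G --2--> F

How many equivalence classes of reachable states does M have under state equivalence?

4

All states are reachable from the start state.
P0 = {A,C,D,F,G} | {B,E}.
On input 2, block {A,C,D,F,G} splits into {C,D,G} and {A,F}.
Split {B,E} by δ(·,1) → {B} and {E}.
No further refinement is possible. Final partition (4 blocks): {C,D,G} | {B} | {A,F} | {E}.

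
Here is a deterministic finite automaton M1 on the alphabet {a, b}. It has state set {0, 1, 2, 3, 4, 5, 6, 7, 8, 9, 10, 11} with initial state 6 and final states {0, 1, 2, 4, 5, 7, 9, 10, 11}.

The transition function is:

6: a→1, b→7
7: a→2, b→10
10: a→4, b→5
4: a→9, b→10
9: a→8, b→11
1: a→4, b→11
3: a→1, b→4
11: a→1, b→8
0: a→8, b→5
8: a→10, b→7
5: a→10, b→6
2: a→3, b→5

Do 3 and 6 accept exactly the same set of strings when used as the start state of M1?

Reachable states from the start: {1,2,3,4,5,6,7,8,9,10,11}. Unreachable: {0} — drop them.
P0 = {1,2,4,5,7,9,10,11} | {3,6,8}.
Refine {1,2,4,5,7,9,10,11} on symbol a: members go to different blocks, giving {1,4,5,7,10,11} and {2,9}.
On input a, block {1,4,5,7,10,11} splits into {1,5,10,11} and {4,7}.
Split {1,5,10,11} by δ(·,a) → {1,10} and {5,11}.
The partition is now stable with 5 blocks: {1,10} | {3,6,8} | {2,9} | {4,7} | {5,11}.
3 and 6 lie in the same block of the stable partition, so they are equivalent — no string distinguishes them.

Yes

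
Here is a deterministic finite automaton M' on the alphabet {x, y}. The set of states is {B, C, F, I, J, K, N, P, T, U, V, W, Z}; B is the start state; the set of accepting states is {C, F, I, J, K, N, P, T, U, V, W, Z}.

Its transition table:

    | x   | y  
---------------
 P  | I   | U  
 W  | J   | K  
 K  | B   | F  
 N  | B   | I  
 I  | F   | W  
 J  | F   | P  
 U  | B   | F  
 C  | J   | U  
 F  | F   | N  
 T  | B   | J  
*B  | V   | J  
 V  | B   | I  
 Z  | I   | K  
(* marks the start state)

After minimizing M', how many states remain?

First remove the unreachable states {C,T,Z}; 10 states remain.
Initial partition by acceptance: {F,I,J,K,N,P,U,V,W} | {B}.
Refine {F,I,J,K,N,P,U,V,W} on symbol x: members go to different blocks, giving {F,I,J,P,W} and {K,N,U,V}.
On input y, block {F,I,J,P,W} splits into {F,P,W} and {I,J}.
On input x, block {F,P,W} splits into {P,W} and {F}.
Split {K,N,U,V} by δ(·,y) → {N,V} and {K,U}.
Stable partition: {P,W} | {B} | {N,V} | {I,J} | {F} | {K,U} — 6 equivalence classes.

6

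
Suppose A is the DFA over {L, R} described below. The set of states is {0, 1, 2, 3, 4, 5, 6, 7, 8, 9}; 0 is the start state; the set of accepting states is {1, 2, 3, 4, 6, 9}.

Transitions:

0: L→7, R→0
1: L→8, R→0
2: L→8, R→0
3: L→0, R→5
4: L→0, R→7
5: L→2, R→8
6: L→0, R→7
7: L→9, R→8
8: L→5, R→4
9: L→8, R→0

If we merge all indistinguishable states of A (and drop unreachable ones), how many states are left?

First remove the unreachable states {1,3,6}; 7 states remain.
Start with accepting vs non-accepting: {2,4,9} | {0,5,7,8}.
On input L, block {0,5,7,8} splits into {0,8} and {5,7}.
Split {2,4,9} by δ(·,R) → {2,9} and {4}.
Refine {0,8} on symbol R: members go to different blocks, giving {0} and {8}.
No further refinement is possible. Final partition (5 blocks): {2,9} | {0} | {5,7} | {4} | {8}.

5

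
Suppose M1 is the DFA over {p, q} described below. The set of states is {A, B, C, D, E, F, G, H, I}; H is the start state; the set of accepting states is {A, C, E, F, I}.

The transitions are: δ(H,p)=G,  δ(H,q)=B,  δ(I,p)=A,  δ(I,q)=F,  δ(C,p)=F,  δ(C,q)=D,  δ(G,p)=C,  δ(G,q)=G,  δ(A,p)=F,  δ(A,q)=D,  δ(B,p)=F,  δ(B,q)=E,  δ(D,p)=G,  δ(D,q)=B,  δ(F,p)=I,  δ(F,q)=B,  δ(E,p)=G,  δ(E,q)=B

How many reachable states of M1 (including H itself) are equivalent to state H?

All states are reachable from the start state.
P0 = {A,C,E,F,I} | {B,D,G,H}.
Split {A,C,E,F,I} by δ(·,p) → {A,C,F,I} and {E}.
Split {A,C,F,I} by δ(·,q) → {A,C,F} and {I}.
Split {A,C,F} by δ(·,p) → {A,C} and {F}.
Refine {B,D,G,H} on symbol p: members go to different blocks, giving {D,H} and {B} and {G}.
No further refinement is possible. Final partition (7 blocks): {A,C} | {D,H} | {E} | {I} | {F} | {B} | {G}.
State H belongs to the block {D,H}, which has 2 states.

2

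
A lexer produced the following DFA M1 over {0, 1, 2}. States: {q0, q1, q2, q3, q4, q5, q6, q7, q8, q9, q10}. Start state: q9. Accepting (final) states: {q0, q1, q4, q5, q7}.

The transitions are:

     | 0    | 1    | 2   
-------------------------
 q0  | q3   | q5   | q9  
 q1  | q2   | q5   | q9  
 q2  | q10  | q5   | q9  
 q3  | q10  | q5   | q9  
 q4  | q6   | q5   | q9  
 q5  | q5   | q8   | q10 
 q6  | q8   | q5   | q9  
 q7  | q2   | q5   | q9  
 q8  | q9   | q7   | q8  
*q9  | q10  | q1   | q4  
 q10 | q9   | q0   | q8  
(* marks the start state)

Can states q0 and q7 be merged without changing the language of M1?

Yes

Every state is reachable, so we keep all 11.
Start with accepting vs non-accepting: {q0,q1,q4,q5,q7} | {q2,q3,q6,q8,q9,q10}.
Split {q0,q1,q4,q5,q7} by δ(·,0) → {q0,q1,q4,q7} and {q5}.
Split {q2,q3,q6,q8,q9,q10} by δ(·,1) → {q2,q3,q6} and {q8,q9,q10}.
Refine {q8,q9,q10} on symbol 2: members go to different blocks, giving {q8,q10} and {q9}.
No further refinement is possible. Final partition (5 blocks): {q0,q1,q4,q7} | {q2,q3,q6} | {q5} | {q8,q10} | {q9}.
q0 and q7 lie in the same block of the stable partition, so they are equivalent — no string distinguishes them.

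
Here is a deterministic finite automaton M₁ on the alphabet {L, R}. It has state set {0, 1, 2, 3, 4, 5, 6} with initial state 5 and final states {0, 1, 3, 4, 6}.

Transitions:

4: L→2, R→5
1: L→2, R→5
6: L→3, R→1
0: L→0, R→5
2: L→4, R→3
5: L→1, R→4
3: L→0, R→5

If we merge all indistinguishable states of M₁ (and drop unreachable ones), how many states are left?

First remove the unreachable states {6}; 6 states remain.
P0 = {0,1,3,4} | {2,5}.
Refine {0,1,3,4} on symbol L: members go to different blocks, giving {0,3} and {1,4}.
On input R, block {2,5} splits into {2} and {5}.
The partition is now stable with 4 blocks: {0,3} | {2} | {1,4} | {5}.

4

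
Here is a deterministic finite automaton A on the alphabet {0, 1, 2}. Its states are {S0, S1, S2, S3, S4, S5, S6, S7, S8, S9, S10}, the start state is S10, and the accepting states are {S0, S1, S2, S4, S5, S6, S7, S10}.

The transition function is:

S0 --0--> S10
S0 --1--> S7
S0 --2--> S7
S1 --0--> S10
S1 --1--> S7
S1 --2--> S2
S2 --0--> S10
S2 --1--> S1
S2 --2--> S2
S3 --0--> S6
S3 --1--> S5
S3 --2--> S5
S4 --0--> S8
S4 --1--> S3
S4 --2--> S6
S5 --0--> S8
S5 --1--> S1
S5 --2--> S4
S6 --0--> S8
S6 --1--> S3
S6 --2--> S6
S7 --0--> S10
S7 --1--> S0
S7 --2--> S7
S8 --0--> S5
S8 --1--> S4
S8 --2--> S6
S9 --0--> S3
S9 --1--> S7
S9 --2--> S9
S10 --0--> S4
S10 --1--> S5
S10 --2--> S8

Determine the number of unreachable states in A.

1

No path from S10 leads to S9; the other 10 states are all reachable.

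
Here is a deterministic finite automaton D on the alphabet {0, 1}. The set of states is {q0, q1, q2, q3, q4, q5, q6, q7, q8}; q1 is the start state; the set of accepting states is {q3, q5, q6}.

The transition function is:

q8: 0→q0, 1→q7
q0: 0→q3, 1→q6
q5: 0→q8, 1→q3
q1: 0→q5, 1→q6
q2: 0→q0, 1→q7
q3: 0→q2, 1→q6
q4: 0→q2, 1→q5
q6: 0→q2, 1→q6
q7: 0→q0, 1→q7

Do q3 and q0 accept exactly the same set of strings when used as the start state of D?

No

First remove the unreachable states {q4}; 8 states remain.
Initial partition by acceptance: {q3,q5,q6} | {q0,q1,q2,q7,q8}.
Split {q0,q1,q2,q7,q8} by δ(·,0) → {q2,q7,q8} and {q0,q1}.
No further refinement is possible. Final partition (3 blocks): {q3,q5,q6} | {q2,q7,q8} | {q0,q1}.
q3 and q0 end up in different blocks, so they are distinguishable. For instance, the string 'ε' is accepted from only q3.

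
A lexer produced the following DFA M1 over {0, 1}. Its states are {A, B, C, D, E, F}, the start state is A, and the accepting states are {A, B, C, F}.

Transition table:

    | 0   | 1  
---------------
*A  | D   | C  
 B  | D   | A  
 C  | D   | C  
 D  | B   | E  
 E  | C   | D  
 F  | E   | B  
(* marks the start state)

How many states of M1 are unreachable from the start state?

1

Starting at A and following transitions, the reachable set is {A, B, C, D, E}. That leaves F unreachable — 1 in total.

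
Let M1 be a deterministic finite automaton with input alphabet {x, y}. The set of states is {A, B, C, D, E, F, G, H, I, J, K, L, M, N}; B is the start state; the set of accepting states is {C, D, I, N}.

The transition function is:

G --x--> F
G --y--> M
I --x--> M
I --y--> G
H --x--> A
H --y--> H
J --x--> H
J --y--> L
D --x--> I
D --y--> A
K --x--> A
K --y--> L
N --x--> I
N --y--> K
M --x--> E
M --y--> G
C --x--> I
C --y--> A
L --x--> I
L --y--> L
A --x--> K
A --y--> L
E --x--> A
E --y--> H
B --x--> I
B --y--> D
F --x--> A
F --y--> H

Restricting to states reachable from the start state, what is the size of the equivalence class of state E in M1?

First remove the unreachable states {C,J,N}; 11 states remain.
Initial partition by acceptance: {D,I} | {A,B,E,F,G,H,K,L,M}.
On input x, block {D,I} splits into {D} and {I}.
Refine {A,B,E,F,G,H,K,L,M} on symbol x: members go to different blocks, giving {A,E,F,G,H,K,M} and {B,L}.
Refine {A,E,F,G,H,K,M} on symbol y: members go to different blocks, giving {E,F,G,H,M} and {A,K}.
On input x, block {E,F,G,H,M} splits into {E,F,H} and {G,M}.
Split {B,L} by δ(·,y) → {B} and {L}.
Stable partition: {D} | {E,F,H} | {I} | {B} | {A,K} | {G,M} | {L} — 7 equivalence classes.
State E belongs to the block {E,F,H}, which has 3 states.

3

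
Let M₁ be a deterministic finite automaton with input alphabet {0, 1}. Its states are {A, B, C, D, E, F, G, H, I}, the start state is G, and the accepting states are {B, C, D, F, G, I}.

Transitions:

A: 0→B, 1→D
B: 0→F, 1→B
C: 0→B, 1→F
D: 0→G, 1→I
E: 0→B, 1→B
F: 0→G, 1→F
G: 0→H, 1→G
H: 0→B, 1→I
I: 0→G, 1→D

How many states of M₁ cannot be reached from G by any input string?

Starting at G and following transitions, the reachable set is {B, D, F, G, H, I}. That leaves A, C, E unreachable — 3 in total.

3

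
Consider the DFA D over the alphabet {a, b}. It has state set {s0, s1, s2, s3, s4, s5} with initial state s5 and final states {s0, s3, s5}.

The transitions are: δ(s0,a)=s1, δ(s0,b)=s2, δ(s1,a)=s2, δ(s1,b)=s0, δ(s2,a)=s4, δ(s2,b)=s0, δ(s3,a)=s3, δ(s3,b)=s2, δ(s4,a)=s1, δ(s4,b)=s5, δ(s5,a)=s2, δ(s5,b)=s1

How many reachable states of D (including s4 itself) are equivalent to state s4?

3

States {s3} cannot be reached from the start state, so discard them.
Initial partition by acceptance: {s0,s5} | {s1,s2,s4}.
The partition is now stable with 2 blocks: {s0,s5} | {s1,s2,s4}.
The equivalence class containing s4 is {s1,s2,s4}, of size 3.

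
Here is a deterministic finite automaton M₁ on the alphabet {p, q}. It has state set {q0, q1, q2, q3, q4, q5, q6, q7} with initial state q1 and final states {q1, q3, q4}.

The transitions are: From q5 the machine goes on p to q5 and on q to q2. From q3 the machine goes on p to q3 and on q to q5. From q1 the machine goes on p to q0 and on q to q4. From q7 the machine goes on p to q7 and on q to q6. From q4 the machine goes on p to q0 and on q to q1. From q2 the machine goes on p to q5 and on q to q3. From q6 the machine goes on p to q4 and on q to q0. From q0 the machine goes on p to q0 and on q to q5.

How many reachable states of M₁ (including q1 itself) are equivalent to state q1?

2

States {q6,q7} cannot be reached from the start state, so discard them.
P0 = {q1,q3,q4} | {q0,q2,q5}.
On input p, block {q1,q3,q4} splits into {q1,q4} and {q3}.
On input q, block {q0,q2,q5} splits into {q0,q5} and {q2}.
Refine {q0,q5} on symbol q: members go to different blocks, giving {q0} and {q5}.
No further refinement is possible. Final partition (5 blocks): {q1,q4} | {q0} | {q3} | {q2} | {q5}.
The equivalence class containing q1 is {q1,q4}, of size 2.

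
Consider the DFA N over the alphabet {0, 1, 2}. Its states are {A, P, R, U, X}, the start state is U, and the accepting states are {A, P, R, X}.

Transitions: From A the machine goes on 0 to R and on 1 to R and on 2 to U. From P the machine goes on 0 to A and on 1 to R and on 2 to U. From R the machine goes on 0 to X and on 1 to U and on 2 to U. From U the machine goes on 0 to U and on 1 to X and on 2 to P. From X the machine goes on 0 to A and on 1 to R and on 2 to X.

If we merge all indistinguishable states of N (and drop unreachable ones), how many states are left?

5

All states are reachable from the start state.
P0 = {A,P,R,X} | {U}.
Split {A,P,R,X} by δ(·,1) → {A,P,X} and {R}.
Split {A,P,X} by δ(·,0) → {P,X} and {A}.
Refine {P,X} on symbol 2: members go to different blocks, giving {X} and {P}.
Stable partition: {X} | {U} | {R} | {A} | {P} — 5 equivalence classes.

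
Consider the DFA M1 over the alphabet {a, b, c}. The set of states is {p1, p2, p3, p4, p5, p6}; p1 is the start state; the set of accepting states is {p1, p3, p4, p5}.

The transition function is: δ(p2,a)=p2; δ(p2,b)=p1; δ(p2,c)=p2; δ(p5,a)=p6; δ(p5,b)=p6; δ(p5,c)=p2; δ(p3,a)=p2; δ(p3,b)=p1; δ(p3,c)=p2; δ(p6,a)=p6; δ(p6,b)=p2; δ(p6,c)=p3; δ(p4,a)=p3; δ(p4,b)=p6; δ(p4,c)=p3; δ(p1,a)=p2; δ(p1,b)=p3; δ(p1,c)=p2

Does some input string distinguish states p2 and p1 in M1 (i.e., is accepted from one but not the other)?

First remove the unreachable states {p4,p5,p6}; 3 states remain.
Start with accepting vs non-accepting: {p1,p3} | {p2}.
The partition is now stable with 2 blocks: {p1,p3} | {p2}.
p2 and p1 end up in different blocks, so they are distinguishable. For instance, the string 'ε' is accepted from only p1.

Yes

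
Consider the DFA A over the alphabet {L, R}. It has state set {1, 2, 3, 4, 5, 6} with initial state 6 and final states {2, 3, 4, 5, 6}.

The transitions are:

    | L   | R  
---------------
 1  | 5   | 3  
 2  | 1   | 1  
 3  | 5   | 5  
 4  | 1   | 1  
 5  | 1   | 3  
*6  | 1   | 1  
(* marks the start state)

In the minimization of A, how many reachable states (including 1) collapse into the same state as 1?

1

First remove the unreachable states {2,4}; 4 states remain.
Start with accepting vs non-accepting: {3,5,6} | {1}.
On input L, block {3,5,6} splits into {5,6} and {3}.
Split {5,6} by δ(·,R) → {5} and {6}.
No further refinement is possible. Final partition (4 blocks): {5} | {1} | {3} | {6}.
The equivalence class containing 1 is {1}, of size 1.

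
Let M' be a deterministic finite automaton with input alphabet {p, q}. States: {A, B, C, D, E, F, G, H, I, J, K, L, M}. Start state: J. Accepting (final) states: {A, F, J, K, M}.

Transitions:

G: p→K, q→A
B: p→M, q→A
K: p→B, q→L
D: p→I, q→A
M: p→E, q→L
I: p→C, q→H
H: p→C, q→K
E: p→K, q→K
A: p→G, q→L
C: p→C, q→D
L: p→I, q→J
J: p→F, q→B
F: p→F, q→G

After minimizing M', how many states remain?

All states are reachable from the start state.
P0 = {A,F,J,K,M} | {B,C,D,E,G,H,I,L}.
Split {A,F,J,K,M} by δ(·,p) → {A,K,M} and {F,J}.
Split {B,C,D,E,G,H,I,L} by δ(·,p) → {C,D,H,I,L} and {B,E,G}.
Split {C,D,H,I,L} by δ(·,q) → {C,I} and {D,H} and {L}.
The partition is now stable with 6 blocks: {A,K,M} | {C,I} | {F,J} | {B,E,G} | {D,H} | {L}.

6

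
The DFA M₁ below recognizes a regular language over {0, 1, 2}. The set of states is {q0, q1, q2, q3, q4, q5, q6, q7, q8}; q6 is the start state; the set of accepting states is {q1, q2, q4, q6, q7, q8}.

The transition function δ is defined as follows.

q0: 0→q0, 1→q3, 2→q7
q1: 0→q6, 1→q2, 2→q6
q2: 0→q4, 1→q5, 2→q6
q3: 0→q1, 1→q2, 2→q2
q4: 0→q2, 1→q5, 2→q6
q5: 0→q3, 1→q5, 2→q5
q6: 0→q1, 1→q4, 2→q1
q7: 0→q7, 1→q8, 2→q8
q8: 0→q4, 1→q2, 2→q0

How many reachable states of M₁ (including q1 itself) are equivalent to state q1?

States {q0,q7,q8} cannot be reached from the start state, so discard them.
Initial partition by acceptance: {q1,q2,q4,q6} | {q3,q5}.
Split {q1,q2,q4,q6} by δ(·,1) → {q1,q6} and {q2,q4}.
Split {q3,q5} by δ(·,0) → {q3} and {q5}.
No further refinement is possible. Final partition (4 blocks): {q1,q6} | {q3} | {q2,q4} | {q5}.
State q1 belongs to the block {q1,q6}, which has 2 states.

2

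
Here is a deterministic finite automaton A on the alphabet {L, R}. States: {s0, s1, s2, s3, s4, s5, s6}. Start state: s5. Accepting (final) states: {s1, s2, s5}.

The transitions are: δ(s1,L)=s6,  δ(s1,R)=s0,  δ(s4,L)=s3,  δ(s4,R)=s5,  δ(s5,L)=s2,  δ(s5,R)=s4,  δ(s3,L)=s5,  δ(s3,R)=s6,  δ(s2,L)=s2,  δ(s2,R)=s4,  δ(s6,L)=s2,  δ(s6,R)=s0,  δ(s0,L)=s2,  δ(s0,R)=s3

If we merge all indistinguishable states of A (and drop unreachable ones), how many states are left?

States {s1} cannot be reached from the start state, so discard them.
Initial partition by acceptance: {s2,s5} | {s0,s3,s4,s6}.
On input L, block {s0,s3,s4,s6} splits into {s0,s3,s6} and {s4}.
The partition is now stable with 3 blocks: {s2,s5} | {s0,s3,s6} | {s4}.

3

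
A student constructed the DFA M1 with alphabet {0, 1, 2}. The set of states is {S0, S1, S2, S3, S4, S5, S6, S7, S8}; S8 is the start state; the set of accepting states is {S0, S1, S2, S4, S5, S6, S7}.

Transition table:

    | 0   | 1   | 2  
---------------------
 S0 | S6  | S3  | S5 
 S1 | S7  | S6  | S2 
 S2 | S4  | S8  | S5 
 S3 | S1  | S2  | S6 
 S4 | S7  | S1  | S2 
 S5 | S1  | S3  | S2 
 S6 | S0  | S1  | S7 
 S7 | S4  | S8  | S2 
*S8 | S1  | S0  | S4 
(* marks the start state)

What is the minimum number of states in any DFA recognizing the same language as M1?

All states are reachable from the start state.
Start with accepting vs non-accepting: {S0,S1,S2,S4,S5,S6,S7} | {S3,S8}.
On input 1, block {S0,S1,S2,S4,S5,S6,S7} splits into {S0,S2,S5,S7} and {S1,S4,S6}.
The partition is now stable with 3 blocks: {S0,S2,S5,S7} | {S3,S8} | {S1,S4,S6}.

3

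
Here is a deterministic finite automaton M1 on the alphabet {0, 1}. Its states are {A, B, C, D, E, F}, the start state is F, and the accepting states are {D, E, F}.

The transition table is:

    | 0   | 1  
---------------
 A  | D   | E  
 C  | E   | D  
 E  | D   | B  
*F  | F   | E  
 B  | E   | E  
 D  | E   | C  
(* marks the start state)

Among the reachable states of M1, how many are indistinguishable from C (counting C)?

First remove the unreachable states {A}; 5 states remain.
Start with accepting vs non-accepting: {D,E,F} | {B,C}.
Split {D,E,F} by δ(·,1) → {D,E} and {F}.
Stable partition: {D,E} | {B,C} | {F} — 3 equivalence classes.
State C belongs to the block {B,C}, which has 2 states.

2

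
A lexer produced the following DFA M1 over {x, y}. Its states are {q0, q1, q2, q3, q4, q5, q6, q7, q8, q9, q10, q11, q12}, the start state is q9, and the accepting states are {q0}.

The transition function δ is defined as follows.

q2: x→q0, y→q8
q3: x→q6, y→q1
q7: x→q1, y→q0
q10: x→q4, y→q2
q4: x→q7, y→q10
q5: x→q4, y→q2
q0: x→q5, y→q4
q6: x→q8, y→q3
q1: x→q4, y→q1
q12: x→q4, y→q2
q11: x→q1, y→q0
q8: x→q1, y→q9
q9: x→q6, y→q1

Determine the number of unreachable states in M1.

2

BFS from q9 reaches {q0, q1, q2, q3, q4, q5, q6, q7, q8, q9, q10}; the 2 state(s) q11, q12 are never visited.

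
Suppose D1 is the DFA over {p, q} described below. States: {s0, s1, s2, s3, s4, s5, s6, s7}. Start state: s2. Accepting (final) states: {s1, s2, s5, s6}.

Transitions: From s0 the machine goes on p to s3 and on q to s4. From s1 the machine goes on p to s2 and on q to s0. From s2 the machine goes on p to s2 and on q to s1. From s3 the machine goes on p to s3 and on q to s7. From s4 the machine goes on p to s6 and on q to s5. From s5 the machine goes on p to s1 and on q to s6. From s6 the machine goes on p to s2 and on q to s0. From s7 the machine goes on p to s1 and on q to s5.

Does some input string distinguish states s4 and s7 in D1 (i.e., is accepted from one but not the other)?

All states are reachable from the start state.
Initial partition by acceptance: {s1,s2,s5,s6} | {s0,s3,s4,s7}.
Refine {s1,s2,s5,s6} on symbol q: members go to different blocks, giving {s1,s6} and {s2,s5}.
On input p, block {s0,s3,s4,s7} splits into {s0,s3} and {s4,s7}.
Split {s2,s5} by δ(·,p) → {s2} and {s5}.
Stable partition: {s1,s6} | {s0,s3} | {s2} | {s4,s7} | {s5} — 5 equivalence classes.
s4 and s7 lie in the same block of the stable partition, so they are equivalent — no string distinguishes them.

No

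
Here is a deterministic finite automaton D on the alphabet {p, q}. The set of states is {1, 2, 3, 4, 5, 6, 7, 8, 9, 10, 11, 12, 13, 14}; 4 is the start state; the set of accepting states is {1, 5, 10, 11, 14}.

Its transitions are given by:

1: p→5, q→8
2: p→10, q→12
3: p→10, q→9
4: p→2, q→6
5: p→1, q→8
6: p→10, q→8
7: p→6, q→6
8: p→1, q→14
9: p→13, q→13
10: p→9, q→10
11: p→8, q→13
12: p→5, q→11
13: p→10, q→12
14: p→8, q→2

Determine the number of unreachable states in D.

BFS from 4 reaches {1, 2, 4, 5, 6, 8, 9, 10, 11, 12, 13, 14}; the 2 state(s) 3, 7 are never visited.

2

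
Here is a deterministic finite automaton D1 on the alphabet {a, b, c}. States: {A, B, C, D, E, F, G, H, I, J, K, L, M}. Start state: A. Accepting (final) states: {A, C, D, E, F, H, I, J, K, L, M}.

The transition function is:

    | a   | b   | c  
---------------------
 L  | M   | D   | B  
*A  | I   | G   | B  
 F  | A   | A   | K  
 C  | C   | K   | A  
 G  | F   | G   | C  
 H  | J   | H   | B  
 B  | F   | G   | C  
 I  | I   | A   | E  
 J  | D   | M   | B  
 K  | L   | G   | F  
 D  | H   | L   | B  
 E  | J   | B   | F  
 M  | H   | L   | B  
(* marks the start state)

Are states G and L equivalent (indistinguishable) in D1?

No

All states are reachable from the start state.
Start with accepting vs non-accepting: {A,C,D,E,F,H,I,J,K,L,M} | {B,G}.
Refine {A,C,D,E,F,H,I,J,K,L,M} on symbol b: members go to different blocks, giving {C,D,F,H,I,J,L,M} and {A,E,K}.
On input a, block {C,D,F,H,I,J,L,M} splits into {C,D,H,I,J,L,M} and {F}.
Split {C,D,H,I,J,L,M} by δ(·,b) → {D,H,J,L,M} and {C,I}.
Refine {A,E,K} on symbol a: members go to different blocks, giving {E,K} and {A}.
Refine {C,I} on symbol b: members go to different blocks, giving {C} and {I}.
Stable partition: {D,H,J,L,M} | {B,G} | {E,K} | {F} | {C} | {A} | {I} — 7 equivalence classes.
G and L end up in different blocks, so they are distinguishable. For instance, the string 'ε' is accepted from only L.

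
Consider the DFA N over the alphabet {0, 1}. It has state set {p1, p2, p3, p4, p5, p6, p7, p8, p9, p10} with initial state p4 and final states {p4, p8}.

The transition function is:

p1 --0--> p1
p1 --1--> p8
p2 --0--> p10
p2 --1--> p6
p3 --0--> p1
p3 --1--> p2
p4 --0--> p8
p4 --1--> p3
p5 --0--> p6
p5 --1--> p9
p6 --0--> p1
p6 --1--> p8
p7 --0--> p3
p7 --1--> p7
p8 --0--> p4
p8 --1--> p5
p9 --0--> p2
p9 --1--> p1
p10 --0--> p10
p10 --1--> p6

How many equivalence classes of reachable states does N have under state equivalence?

First remove the unreachable states {p7}; 9 states remain.
P0 = {p4,p8} | {p1,p2,p3,p5,p6,p9,p10}.
Refine {p1,p2,p3,p5,p6,p9,p10} on symbol 1: members go to different blocks, giving {p2,p3,p5,p9,p10} and {p1,p6}.
Split {p2,p3,p5,p9,p10} by δ(·,0) → {p2,p9,p10} and {p3,p5}.
The partition is now stable with 4 blocks: {p4,p8} | {p2,p9,p10} | {p1,p6} | {p3,p5}.

4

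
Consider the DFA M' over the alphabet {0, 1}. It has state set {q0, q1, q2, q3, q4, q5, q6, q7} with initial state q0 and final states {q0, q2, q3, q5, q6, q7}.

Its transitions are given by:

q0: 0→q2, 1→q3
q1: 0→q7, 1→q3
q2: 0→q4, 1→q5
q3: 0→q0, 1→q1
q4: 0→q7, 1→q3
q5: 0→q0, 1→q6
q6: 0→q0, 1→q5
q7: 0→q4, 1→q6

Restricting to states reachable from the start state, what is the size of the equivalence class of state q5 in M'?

2

Initial partition by acceptance: {q0,q2,q3,q5,q6,q7} | {q1,q4}.
Refine {q0,q2,q3,q5,q6,q7} on symbol 0: members go to different blocks, giving {q0,q3,q5,q6} and {q2,q7}.
Refine {q0,q3,q5,q6} on symbol 0: members go to different blocks, giving {q3,q5,q6} and {q0}.
Refine {q3,q5,q6} on symbol 1: members go to different blocks, giving {q5,q6} and {q3}.
No further refinement is possible. Final partition (5 blocks): {q5,q6} | {q1,q4} | {q2,q7} | {q0} | {q3}.
State q5 belongs to the block {q5,q6}, which has 2 states.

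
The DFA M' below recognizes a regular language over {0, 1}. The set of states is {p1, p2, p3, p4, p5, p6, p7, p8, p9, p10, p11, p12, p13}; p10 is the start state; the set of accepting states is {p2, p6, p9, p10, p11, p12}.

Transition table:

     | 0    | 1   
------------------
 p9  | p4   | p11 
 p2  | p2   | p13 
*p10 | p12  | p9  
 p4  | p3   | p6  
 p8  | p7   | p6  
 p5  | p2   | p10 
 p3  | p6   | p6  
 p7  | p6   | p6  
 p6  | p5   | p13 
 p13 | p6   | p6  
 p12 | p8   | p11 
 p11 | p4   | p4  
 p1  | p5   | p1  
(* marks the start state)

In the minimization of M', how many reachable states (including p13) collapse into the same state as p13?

Reachable states from the start: {p2,p3,p4,p5,p6,p7,p8,p9,p10,p11,p12,p13}. Unreachable: {p1} — drop them.
Initial partition by acceptance: {p2,p6,p9,p10,p11,p12} | {p3,p4,p5,p7,p8,p13}.
Split {p2,p6,p9,p10,p11,p12} by δ(·,0) → {p6,p9,p11,p12} and {p2,p10}.
On input 1, block {p6,p9,p11,p12} splits into {p6,p11} and {p9,p12}.
On input 0, block {p3,p4,p5,p7,p8,p13} splits into {p3,p7,p13} and {p4,p8} and {p5}.
Refine {p6,p11} on symbol 0: members go to different blocks, giving {p6} and {p11}.
Split {p2,p10} by δ(·,0) → {p2} and {p10}.
The partition is now stable with 8 blocks: {p6} | {p3,p7,p13} | {p2} | {p9,p12} | {p4,p8} | {p5} | {p11} | {p10}.
State p13 belongs to the block {p3,p7,p13}, which has 3 states.

3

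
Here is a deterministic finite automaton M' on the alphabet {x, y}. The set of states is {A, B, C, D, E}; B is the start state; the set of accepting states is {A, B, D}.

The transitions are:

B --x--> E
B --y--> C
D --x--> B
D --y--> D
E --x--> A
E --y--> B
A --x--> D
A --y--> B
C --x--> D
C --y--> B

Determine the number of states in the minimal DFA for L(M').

5

Start with accepting vs non-accepting: {A,B,D} | {C,E}.
Split {A,B,D} by δ(·,x) → {A,D} and {B}.
Split {A,D} by δ(·,x) → {A} and {D}.
On input x, block {C,E} splits into {C} and {E}.
Stable partition: {A} | {C} | {B} | {D} | {E} — 5 equivalence classes.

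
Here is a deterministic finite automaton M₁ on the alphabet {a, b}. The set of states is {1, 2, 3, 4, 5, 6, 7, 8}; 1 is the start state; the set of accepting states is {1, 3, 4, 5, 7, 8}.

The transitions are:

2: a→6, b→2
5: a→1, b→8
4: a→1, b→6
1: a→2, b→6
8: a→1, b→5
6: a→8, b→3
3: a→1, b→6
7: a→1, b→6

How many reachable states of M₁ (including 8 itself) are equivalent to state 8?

2

States {4,7} cannot be reached from the start state, so discard them.
Start with accepting vs non-accepting: {1,3,5,8} | {2,6}.
Refine {1,3,5,8} on symbol a: members go to different blocks, giving {3,5,8} and {1}.
Split {3,5,8} by δ(·,b) → {5,8} and {3}.
Split {2,6} by δ(·,a) → {2} and {6}.
The partition is now stable with 5 blocks: {5,8} | {2} | {1} | {3} | {6}.
The equivalence class containing 8 is {5,8}, of size 2.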